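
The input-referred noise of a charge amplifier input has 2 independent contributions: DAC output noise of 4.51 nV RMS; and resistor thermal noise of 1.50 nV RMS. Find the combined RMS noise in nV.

4.75 nV

Uncorrelated sources add in power (mean-square): V_tot = √(ΣV_i²)
V_tot = √[(4.51×10⁻⁹)² + (1.50×10⁻⁹)²] = 4.75×10⁻⁹ V = 4.75 nV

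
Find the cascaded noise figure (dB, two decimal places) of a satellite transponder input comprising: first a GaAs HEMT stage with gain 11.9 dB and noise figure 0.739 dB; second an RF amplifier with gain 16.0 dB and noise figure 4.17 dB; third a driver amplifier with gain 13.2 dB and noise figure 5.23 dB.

1.12 dB

Convert to linear (a loss of L dB is a gain of −L dB): F_i = 10^(NF_i/10), G_i = 10^(G_i,dB/10)
  Stage 1: F_1 = 10^(0.739/10) = 1.185, G_1 = 10^(11.9/10) = 15.49
  Stage 2: F_2 = 10^(4.17/10) = 2.612, G_2 = 10^(16.0/10) = 39.81
  Stage 3: F_3 = 10^(5.23/10) = 3.334, G_3 = 10^(13.2/10) = 20.89
Friis cascade:
  F = 1.185 + (2.612 − 1)/15.49 + (3.334 − 1)/616.6 = 1.293
NF = 10 log₁₀(1.293) = 1.12 dB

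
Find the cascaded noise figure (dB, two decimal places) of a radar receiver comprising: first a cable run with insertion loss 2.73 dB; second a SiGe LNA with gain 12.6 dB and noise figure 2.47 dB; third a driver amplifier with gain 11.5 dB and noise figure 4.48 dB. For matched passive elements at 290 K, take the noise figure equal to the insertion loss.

Convert to linear (a loss of L dB is a gain of −L dB): F_i = 10^(NF_i/10), G_i = 10^(G_i,dB/10)
  Stage 1: F_1 = 10^(2.73/10) = 1.875, G_1 = 10^(−2.73/10) = 0.5333
  Stage 2: F_2 = 10^(2.47/10) = 1.766, G_2 = 10^(12.6/10) = 18.20
  Stage 3: F_3 = 10^(4.48/10) = 2.805, G_3 = 10^(11.5/10) = 14.13
Friis cascade:
  F = 1.875 + (1.766 − 1)/0.5333 + (2.805 − 1)/9.705 = 3.497
NF = 10 log₁₀(3.497) = 5.44 dB

5.44 dB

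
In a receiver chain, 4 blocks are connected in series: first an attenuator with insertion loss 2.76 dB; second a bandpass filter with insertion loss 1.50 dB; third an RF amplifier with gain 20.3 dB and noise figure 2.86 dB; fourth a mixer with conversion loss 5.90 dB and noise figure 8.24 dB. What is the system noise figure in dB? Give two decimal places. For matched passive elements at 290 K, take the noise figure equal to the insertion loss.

7.24 dB

Convert to linear (a loss of L dB is a gain of −L dB): F_i = 10^(NF_i/10), G_i = 10^(G_i,dB/10)
  Stage 1: F_1 = 10^(2.76/10) = 1.888, G_1 = 10^(−2.76/10) = 0.5297
  Stage 2: F_2 = 10^(1.50/10) = 1.413, G_2 = 10^(−1.50/10) = 0.7079
  Stage 3: F_3 = 10^(2.86/10) = 1.932, G_3 = 10^(20.3/10) = 107.2
  Stage 4: F_4 = 10^(8.24/10) = 6.668, G_4 = 10^(−5.90/10) = 0.2570
Friis cascade:
  F = 1.888 + (1.413 − 1)/0.5297 + (1.932 − 1)/0.3750 + (6.668 − 1)/40.18 = 5.293
NF = 10 log₁₀(5.293) = 7.24 dB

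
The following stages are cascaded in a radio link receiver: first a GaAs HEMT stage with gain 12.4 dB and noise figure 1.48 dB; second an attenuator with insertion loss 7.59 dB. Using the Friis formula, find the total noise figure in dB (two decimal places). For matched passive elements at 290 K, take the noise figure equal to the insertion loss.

Convert to linear (a loss of L dB is a gain of −L dB): F_i = 10^(NF_i/10), G_i = 10^(G_i,dB/10)
  Stage 1: F_1 = 10^(1.48/10) = 1.406, G_1 = 10^(12.4/10) = 17.38
  Stage 2: F_2 = 10^(7.59/10) = 5.741, G_2 = 10^(−7.59/10) = 0.1742
Friis cascade:
  F = 1.406 + (5.741 − 1)/17.38 = 1.679
NF = 10 log₁₀(1.679) = 2.25 dB

2.25 dB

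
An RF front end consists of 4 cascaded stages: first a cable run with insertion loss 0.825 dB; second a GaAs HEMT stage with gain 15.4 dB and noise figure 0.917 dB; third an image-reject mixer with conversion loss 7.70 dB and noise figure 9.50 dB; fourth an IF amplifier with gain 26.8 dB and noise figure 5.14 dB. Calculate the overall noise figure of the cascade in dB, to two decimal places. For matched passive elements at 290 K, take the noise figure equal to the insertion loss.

Convert to linear (a loss of L dB is a gain of −L dB): F_i = 10^(NF_i/10), G_i = 10^(G_i,dB/10)
  Stage 1: F_1 = 10^(0.825/10) = 1.209, G_1 = 10^(−0.825/10) = 0.8270
  Stage 2: F_2 = 10^(0.917/10) = 1.235, G_2 = 10^(15.4/10) = 34.67
  Stage 3: F_3 = 10^(9.50/10) = 8.913, G_3 = 10^(−7.70/10) = 0.1698
  Stage 4: F_4 = 10^(5.14/10) = 3.266, G_4 = 10^(26.8/10) = 478.6
Friis cascade:
  F = 1.209 + (1.235 − 1)/0.8270 + (8.913 − 1)/28.67 + (3.266 − 1)/4.870 = 2.235
NF = 10 log₁₀(2.235) = 3.49 dB

3.49 dB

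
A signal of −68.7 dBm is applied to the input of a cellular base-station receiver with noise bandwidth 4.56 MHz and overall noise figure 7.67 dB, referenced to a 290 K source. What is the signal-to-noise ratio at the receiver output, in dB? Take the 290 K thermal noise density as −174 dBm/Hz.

Noise floor: N = −174 + 10 log₁₀(B) + NF
10 log₁₀(4.56×10⁶) = 66.59 dB
N = −174 + 66.59 + 7.67 = −99.74 dBm
SNR = P_sig − N = −68.7 − (−99.74) = 31.04 dB → 31.0 dB

31.0 dB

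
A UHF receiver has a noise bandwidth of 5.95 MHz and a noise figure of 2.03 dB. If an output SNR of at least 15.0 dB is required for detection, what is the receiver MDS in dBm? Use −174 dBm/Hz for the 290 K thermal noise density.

Sensitivity = −174 + 10 log₁₀(B) + NF + SNR_min
= −174 + 67.75 + 2.03 + 15.0
= −89.22 dBm → −89.2 dBm

−89.2 dBm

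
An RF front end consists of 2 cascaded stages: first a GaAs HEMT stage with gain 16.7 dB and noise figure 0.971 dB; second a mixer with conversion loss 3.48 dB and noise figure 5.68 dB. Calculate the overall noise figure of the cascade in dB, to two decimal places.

1.17 dB

Convert to linear (a loss of L dB is a gain of −L dB): F_i = 10^(NF_i/10), G_i = 10^(G_i,dB/10)
  Stage 1: F_1 = 10^(0.971/10) = 1.251, G_1 = 10^(16.7/10) = 46.77
  Stage 2: F_2 = 10^(5.68/10) = 3.698, G_2 = 10^(−3.48/10) = 0.4487
Friis cascade:
  F = 1.251 + (3.698 − 1)/46.77 = 1.308
NF = 10 log₁₀(1.308) = 1.17 dB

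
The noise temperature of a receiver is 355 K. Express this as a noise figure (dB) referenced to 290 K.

F = 1 + T_e/T₀ = 1 + 355/290 = 2.22414
NF = 10 log₁₀(2.22414) = 3.47 dB

3.47 dB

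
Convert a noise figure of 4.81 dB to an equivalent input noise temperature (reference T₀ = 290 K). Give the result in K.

F = 10^(4.81/10) = 3.02691
T_e = (F − 1)·T₀ = (3.02691 − 1) × 290 = 588 K

588 K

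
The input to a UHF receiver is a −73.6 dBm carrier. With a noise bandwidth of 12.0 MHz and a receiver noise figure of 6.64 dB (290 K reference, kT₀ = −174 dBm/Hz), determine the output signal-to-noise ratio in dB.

Noise floor: N = −174 + 10 log₁₀(B) + NF
10 log₁₀(1.20×10⁷) = 70.79 dB
N = −174 + 70.79 + 6.64 = −96.57 dBm
SNR = P_sig − N = −73.6 − (−96.57) = 22.97 dB → 23.0 dB

23.0 dB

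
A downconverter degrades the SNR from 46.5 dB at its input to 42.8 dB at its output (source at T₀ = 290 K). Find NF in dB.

NF (dB) = SNR_in(dB) − SNR_out(dB) when the source is at T₀
NF = 46.5 − 42.8 = 3.7 dB

3.7 dB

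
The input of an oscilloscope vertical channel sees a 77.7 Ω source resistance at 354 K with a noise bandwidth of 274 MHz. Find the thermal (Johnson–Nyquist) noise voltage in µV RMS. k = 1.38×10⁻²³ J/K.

20.4 µV

V_n = √(4kTRB)
4kTRB = 4 × 1.38×10⁻²³ × 354 × 7.77×10¹ × 2.74×10⁸ = 4.16×10⁻¹⁰ V²
V_n = √(4.16×10⁻¹⁰) = 2.04×10⁻⁵ V = 20.4 µV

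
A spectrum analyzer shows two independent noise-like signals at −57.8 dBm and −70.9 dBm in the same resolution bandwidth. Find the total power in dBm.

−57.6 dBm

Convert to linear, add, convert back:
P₁ = 1.66×10⁻⁹ W, P₂ = 8.13×10⁻¹¹ W
P_tot = 1.74×10⁻⁹ W → 10 log₁₀(P_tot / 10⁻³) = −57.6 dBm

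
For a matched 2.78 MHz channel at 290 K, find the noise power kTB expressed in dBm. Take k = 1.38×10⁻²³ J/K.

−109.5 dBm

P_n = kTB = 1.38×10⁻²³ × 290 × 2.78×10⁶ = 1.11×10⁻¹⁴ W
In dBm: 10 log₁₀(1.11×10⁻¹⁴ / 10⁻³) = −109.5 dBm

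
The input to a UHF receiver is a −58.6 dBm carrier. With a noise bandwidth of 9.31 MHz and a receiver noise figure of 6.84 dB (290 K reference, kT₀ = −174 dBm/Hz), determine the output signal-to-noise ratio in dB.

Noise floor: N = −174 + 10 log₁₀(B) + NF
10 log₁₀(9.31×10⁶) = 69.69 dB
N = −174 + 69.69 + 6.84 = −97.47 dBm
SNR = P_sig − N = −58.6 − (−97.47) = 38.87 dB → 38.9 dB

38.9 dB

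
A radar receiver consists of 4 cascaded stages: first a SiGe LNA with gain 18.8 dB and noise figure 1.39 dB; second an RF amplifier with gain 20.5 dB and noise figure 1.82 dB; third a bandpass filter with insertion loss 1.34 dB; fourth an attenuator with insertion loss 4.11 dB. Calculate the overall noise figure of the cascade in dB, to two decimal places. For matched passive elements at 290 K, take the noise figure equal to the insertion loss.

Convert to linear (a loss of L dB is a gain of −L dB): F_i = 10^(NF_i/10), G_i = 10^(G_i,dB/10)
  Stage 1: F_1 = 10^(1.39/10) = 1.377, G_1 = 10^(18.8/10) = 75.86
  Stage 2: F_2 = 10^(1.82/10) = 1.521, G_2 = 10^(20.5/10) = 112.2
  Stage 3: F_3 = 10^(1.34/10) = 1.361, G_3 = 10^(−1.34/10) = 0.7345
  Stage 4: F_4 = 10^(4.11/10) = 2.576, G_4 = 10^(−4.11/10) = 0.3882
Friis cascade:
  F = 1.377 + (1.521 − 1)/75.86 + (1.361 − 1)/8511 + (2.576 − 1)/6252 = 1.384
NF = 10 log₁₀(1.384) = 1.41 dB

1.41 dB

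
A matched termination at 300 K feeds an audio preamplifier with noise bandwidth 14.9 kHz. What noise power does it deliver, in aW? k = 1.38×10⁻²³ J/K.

P_n = kTB = 1.38×10⁻²³ × 300 × 1.49×10⁴ = 6.17×10⁻¹⁷ W = 61.7 aW

61.7 aW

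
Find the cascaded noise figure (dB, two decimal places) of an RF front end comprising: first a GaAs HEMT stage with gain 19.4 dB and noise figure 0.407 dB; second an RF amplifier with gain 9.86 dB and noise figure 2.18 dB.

0.44 dB

Convert to linear (a loss of L dB is a gain of −L dB): F_i = 10^(NF_i/10), G_i = 10^(G_i,dB/10)
  Stage 1: F_1 = 10^(0.407/10) = 1.098, G_1 = 10^(19.4/10) = 87.10
  Stage 2: F_2 = 10^(2.18/10) = 1.652, G_2 = 10^(9.86/10) = 9.683
Friis cascade:
  F = 1.098 + (1.652 − 1)/87.10 = 1.106
NF = 10 log₁₀(1.106) = 0.44 dB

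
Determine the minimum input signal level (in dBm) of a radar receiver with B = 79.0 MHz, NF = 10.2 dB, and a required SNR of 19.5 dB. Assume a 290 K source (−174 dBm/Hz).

Sensitivity = −174 + 10 log₁₀(B) + NF + SNR_min
= −174 + 78.98 + 10.2 + 19.5
= −65.32 dBm → −65.3 dBm

−65.3 dBm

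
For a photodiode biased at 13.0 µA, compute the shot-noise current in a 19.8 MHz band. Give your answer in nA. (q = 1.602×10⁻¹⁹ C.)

I_n = √(2qI·B)
2qI·B = 2 × 1.602×10⁻¹⁹ × 1.30×10⁻⁵ × 1.98×10⁷ = 8.25×10⁻¹⁷ A²
I_n = √(8.25×10⁻¹⁷) = 9.08×10⁻⁹ A = 9.08 nA

9.08 nA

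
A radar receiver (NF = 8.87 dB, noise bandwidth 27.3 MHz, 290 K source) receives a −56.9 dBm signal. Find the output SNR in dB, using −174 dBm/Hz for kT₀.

33.9 dB

Noise floor: N = −174 + 10 log₁₀(B) + NF
10 log₁₀(2.73×10⁷) = 74.36 dB
N = −174 + 74.36 + 8.87 = −90.77 dBm
SNR = P_sig − N = −56.9 − (−90.77) = 33.87 dB → 33.9 dB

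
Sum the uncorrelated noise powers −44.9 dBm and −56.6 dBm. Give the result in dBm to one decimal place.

−44.6 dBm

Convert to linear, add, convert back:
P₁ = 3.24×10⁻⁸ W, P₂ = 2.19×10⁻⁹ W
P_tot = 3.45×10⁻⁸ W → 10 log₁₀(P_tot / 10⁻³) = −44.6 dBm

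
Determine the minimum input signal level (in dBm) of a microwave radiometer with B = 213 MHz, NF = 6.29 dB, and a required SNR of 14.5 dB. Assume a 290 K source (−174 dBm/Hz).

−69.9 dBm

Sensitivity = −174 + 10 log₁₀(B) + NF + SNR_min
= −174 + 83.28 + 6.29 + 14.5
= −69.93 dBm → −69.9 dBm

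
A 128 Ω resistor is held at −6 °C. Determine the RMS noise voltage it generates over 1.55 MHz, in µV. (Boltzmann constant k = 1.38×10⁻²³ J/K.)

1.71 µV

T = −6 °C + 273.15 = 267.15 K
V_n = √(4kTRB)
4kTRB = 4 × 1.38×10⁻²³ × 267.15 × 1.28×10² × 1.55×10⁶ = 2.93×10⁻¹² V²
V_n = √(2.93×10⁻¹²) = 1.71×10⁻⁶ V = 1.71 µV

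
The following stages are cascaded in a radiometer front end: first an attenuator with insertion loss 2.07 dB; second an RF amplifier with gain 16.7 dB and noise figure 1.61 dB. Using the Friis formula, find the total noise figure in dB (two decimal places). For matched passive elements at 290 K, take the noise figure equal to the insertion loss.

Convert to linear (a loss of L dB is a gain of −L dB): F_i = 10^(NF_i/10), G_i = 10^(G_i,dB/10)
  Stage 1: F_1 = 10^(2.07/10) = 1.611, G_1 = 10^(−2.07/10) = 0.6209
  Stage 2: F_2 = 10^(1.61/10) = 1.449, G_2 = 10^(16.7/10) = 46.77
Friis cascade:
  F = 1.611 + (1.449 − 1)/0.6209 = 2.333
NF = 10 log₁₀(2.333) = 3.68 dB

3.68 dB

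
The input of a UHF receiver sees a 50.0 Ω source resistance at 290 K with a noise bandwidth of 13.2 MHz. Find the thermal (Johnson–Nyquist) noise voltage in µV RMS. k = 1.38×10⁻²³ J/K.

3.25 µV

V_n = √(4kTRB)
4kTRB = 4 × 1.38×10⁻²³ × 290 × 5.00×10¹ × 1.32×10⁷ = 1.06×10⁻¹¹ V²
V_n = √(1.06×10⁻¹¹) = 3.25×10⁻⁶ V = 3.25 µV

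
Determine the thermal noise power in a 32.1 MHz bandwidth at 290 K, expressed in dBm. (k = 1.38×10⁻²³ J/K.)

−98.9 dBm

P_n = kTB = 1.38×10⁻²³ × 290 × 3.21×10⁷ = 1.28×10⁻¹³ W
In dBm: 10 log₁₀(1.28×10⁻¹³ / 10⁻³) = −98.9 dBm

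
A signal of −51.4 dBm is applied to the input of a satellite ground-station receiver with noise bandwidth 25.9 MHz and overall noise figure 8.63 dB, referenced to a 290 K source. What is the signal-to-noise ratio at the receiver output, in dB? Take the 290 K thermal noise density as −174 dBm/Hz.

39.8 dB

Noise floor: N = −174 + 10 log₁₀(B) + NF
10 log₁₀(2.59×10⁷) = 74.13 dB
N = −174 + 74.13 + 8.63 = −91.24 dBm
SNR = P_sig − N = −51.4 − (−91.24) = 39.84 dB → 39.8 dB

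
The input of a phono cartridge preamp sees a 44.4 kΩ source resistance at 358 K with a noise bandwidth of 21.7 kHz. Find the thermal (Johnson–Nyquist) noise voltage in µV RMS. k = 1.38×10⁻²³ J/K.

V_n = √(4kTRB)
4kTRB = 4 × 1.38×10⁻²³ × 358 × 4.44×10⁴ × 2.17×10⁴ = 1.90×10⁻¹¹ V²
V_n = √(1.90×10⁻¹¹) = 4.36×10⁻⁶ V = 4.36 µV

4.36 µV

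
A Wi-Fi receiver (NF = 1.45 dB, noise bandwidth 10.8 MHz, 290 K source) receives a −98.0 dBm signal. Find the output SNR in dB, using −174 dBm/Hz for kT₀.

4.2 dB

Noise floor: N = −174 + 10 log₁₀(B) + NF
10 log₁₀(1.08×10⁷) = 70.33 dB
N = −174 + 70.33 + 1.45 = −102.22 dBm
SNR = P_sig − N = −98.0 − (−102.22) = 4.22 dB → 4.2 dB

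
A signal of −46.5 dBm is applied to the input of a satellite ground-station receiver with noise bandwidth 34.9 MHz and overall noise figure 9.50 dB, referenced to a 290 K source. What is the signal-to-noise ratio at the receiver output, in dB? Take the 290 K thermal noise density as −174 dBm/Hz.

Noise floor: N = −174 + 10 log₁₀(B) + NF
10 log₁₀(3.49×10⁷) = 75.43 dB
N = −174 + 75.43 + 9.50 = −89.07 dBm
SNR = P_sig − N = −46.5 − (−89.07) = 42.57 dB → 42.6 dB

42.6 dB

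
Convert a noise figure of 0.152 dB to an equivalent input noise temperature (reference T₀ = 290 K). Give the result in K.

F = 10^(0.152/10) = 1.03562
T_e = (F − 1)·T₀ = (1.03562 − 1) × 290 = 10.3 K

10.3 K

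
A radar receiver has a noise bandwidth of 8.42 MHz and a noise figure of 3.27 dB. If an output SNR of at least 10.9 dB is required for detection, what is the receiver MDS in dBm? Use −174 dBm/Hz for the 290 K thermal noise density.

−90.6 dBm

Sensitivity = −174 + 10 log₁₀(B) + NF + SNR_min
= −174 + 69.25 + 3.27 + 10.9
= −90.58 dBm → −90.6 dBm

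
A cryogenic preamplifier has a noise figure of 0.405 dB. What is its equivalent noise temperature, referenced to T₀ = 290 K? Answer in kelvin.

28.3 K

F = 10^(0.405/10) = 1.09774
T_e = (F − 1)·T₀ = (1.09774 − 1) × 290 = 28.3 K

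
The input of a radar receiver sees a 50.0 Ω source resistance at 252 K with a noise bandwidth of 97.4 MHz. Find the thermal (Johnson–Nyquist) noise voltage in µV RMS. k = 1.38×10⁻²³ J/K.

V_n = √(4kTRB)
4kTRB = 4 × 1.38×10⁻²³ × 252 × 5.00×10¹ × 9.74×10⁷ = 6.77×10⁻¹¹ V²
V_n = √(6.77×10⁻¹¹) = 8.23×10⁻⁶ V = 8.23 µV

8.23 µV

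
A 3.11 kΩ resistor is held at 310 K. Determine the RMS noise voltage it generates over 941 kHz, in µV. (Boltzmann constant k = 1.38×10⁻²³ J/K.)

7.08 µV

V_n = √(4kTRB)
4kTRB = 4 × 1.38×10⁻²³ × 310 × 3.11×10³ × 9.41×10⁵ = 5.01×10⁻¹¹ V²
V_n = √(5.01×10⁻¹¹) = 7.08×10⁻⁶ V = 7.08 µV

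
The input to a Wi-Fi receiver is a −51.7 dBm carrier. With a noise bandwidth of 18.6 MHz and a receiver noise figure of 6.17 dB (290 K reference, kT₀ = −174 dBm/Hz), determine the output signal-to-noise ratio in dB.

43.4 dB

Noise floor: N = −174 + 10 log₁₀(B) + NF
10 log₁₀(1.86×10⁷) = 72.7 dB
N = −174 + 72.7 + 6.17 = −95.13 dBm
SNR = P_sig − N = −51.7 − (−95.13) = 43.43 dB → 43.4 dB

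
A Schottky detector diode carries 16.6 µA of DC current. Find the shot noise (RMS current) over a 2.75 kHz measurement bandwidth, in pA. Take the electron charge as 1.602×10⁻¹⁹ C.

121 pA

I_n = √(2qI·B)
2qI·B = 2 × 1.602×10⁻¹⁹ × 1.66×10⁻⁵ × 2.75×10³ = 1.46×10⁻²⁰ A²
I_n = √(1.46×10⁻²⁰) = 1.21×10⁻¹⁰ A = 121 pA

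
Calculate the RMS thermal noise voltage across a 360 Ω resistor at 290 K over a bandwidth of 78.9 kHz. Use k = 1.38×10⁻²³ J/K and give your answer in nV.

674 nV

V_n = √(4kTRB)
4kTRB = 4 × 1.38×10⁻²³ × 290 × 3.60×10² × 7.89×10⁴ = 4.55×10⁻¹³ V²
V_n = √(4.55×10⁻¹³) = 6.74×10⁻⁷ V = 674 nV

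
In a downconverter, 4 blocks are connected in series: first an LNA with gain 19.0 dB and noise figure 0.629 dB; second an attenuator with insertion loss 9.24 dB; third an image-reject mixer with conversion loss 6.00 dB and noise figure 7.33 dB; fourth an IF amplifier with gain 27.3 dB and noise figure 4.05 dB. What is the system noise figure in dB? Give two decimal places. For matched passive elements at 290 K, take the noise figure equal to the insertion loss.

3.73 dB

Convert to linear (a loss of L dB is a gain of −L dB): F_i = 10^(NF_i/10), G_i = 10^(G_i,dB/10)
  Stage 1: F_1 = 10^(0.629/10) = 1.156, G_1 = 10^(19.0/10) = 79.43
  Stage 2: F_2 = 10^(9.24/10) = 8.395, G_2 = 10^(−9.24/10) = 0.1191
  Stage 3: F_3 = 10^(7.33/10) = 5.408, G_3 = 10^(−6.00/10) = 0.2512
  Stage 4: F_4 = 10^(4.05/10) = 2.541, G_4 = 10^(27.3/10) = 537.0
Friis cascade:
  F = 1.156 + (8.395 − 1)/79.43 + (5.408 − 1)/9.462 + (2.541 − 1)/2.377 = 2.363
NF = 10 log₁₀(2.363) = 3.73 dB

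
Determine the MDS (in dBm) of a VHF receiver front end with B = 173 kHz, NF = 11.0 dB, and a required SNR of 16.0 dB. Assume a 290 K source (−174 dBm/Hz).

Sensitivity = −174 + 10 log₁₀(B) + NF + SNR_min
= −174 + 52.38 + 11.0 + 16.0
= −94.62 dBm → −94.6 dBm

−94.6 dBm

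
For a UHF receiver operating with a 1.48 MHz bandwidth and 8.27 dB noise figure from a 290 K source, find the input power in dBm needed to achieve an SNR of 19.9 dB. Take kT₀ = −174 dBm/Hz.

Sensitivity = −174 + 10 log₁₀(B) + NF + SNR_min
= −174 + 61.7 + 8.27 + 19.9
= −84.13 dBm → −84.1 dBm

−84.1 dBm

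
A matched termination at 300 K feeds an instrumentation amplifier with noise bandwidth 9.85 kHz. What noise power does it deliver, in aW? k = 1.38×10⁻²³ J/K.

P_n = kTB = 1.38×10⁻²³ × 300 × 9.85×10³ = 4.08×10⁻¹⁷ W = 40.8 aW

40.8 aW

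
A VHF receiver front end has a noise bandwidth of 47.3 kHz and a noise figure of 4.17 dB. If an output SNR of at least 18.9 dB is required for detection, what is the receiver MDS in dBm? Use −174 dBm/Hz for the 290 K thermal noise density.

−104.2 dBm

Sensitivity = −174 + 10 log₁₀(B) + NF + SNR_min
= −174 + 46.75 + 4.17 + 18.9
= −104.18 dBm → −104.2 dBm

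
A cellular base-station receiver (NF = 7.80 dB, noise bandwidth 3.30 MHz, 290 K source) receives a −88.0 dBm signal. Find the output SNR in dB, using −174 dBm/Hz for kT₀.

Noise floor: N = −174 + 10 log₁₀(B) + NF
10 log₁₀(3.30×10⁶) = 65.19 dB
N = −174 + 65.19 + 7.80 = −101.01 dBm
SNR = P_sig − N = −88.0 − (−101.01) = 13.01 dB → 13.0 dB

13.0 dB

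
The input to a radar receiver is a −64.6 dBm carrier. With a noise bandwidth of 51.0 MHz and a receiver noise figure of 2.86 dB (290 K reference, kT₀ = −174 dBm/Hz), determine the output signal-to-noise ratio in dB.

Noise floor: N = −174 + 10 log₁₀(B) + NF
10 log₁₀(5.10×10⁷) = 77.08 dB
N = −174 + 77.08 + 2.86 = −94.06 dBm
SNR = P_sig − N = −64.6 − (−94.06) = 29.46 dB → 29.5 dB

29.5 dB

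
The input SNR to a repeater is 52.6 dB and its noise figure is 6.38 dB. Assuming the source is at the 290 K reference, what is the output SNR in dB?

46.22 dB

By definition F = SNR_in/SNR_out, so in dB: SNR_out = SNR_in − NF
SNR_out = 52.6 − 6.38 = 46.22 dB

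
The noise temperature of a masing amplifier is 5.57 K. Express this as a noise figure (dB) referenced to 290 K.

F = 1 + T_e/T₀ = 1 + 5.57/290 = 1.01921
NF = 10 log₁₀(1.01921) = 0.083 dB

0.083 dB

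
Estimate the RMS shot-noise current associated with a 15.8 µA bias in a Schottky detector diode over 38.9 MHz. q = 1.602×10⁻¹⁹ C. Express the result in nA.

14.0 nA

I_n = √(2qI·B)
2qI·B = 2 × 1.602×10⁻¹⁹ × 1.58×10⁻⁵ × 3.89×10⁷ = 1.97×10⁻¹⁶ A²
I_n = √(1.97×10⁻¹⁶) = 1.40×10⁻⁸ A = 14.0 nA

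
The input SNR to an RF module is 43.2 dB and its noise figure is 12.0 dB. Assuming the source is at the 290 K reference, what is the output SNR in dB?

By definition F = SNR_in/SNR_out, so in dB: SNR_out = SNR_in − NF
SNR_out = 43.2 − 12.0 = 31.2 dB

31.2 dB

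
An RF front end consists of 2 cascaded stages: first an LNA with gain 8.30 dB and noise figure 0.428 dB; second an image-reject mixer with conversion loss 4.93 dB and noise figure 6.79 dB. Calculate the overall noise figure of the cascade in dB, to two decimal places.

2.21 dB

Convert to linear (a loss of L dB is a gain of −L dB): F_i = 10^(NF_i/10), G_i = 10^(G_i,dB/10)
  Stage 1: F_1 = 10^(0.428/10) = 1.104, G_1 = 10^(8.30/10) = 6.761
  Stage 2: F_2 = 10^(6.79/10) = 4.775, G_2 = 10^(−4.93/10) = 0.3214
Friis cascade:
  F = 1.104 + (4.775 − 1)/6.761 = 1.662
NF = 10 log₁₀(1.662) = 2.21 dB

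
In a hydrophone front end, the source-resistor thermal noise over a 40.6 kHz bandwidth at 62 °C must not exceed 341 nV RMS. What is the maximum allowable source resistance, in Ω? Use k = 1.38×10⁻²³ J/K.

155 Ω

T = 62 °C + 273.15 = 335.15 K
Johnson–Nyquist: V_n = √(4kTRB) ⇒ R = V_n² / (4kTB)
4kTB = 4 × 1.38×10⁻²³ × 335.15 × 4.06×10⁴ = 7.51×10⁻¹⁶
R = (3.41×10⁻⁷)² / 7.51×10⁻¹⁶ = 1.55×10² Ω = 155 Ω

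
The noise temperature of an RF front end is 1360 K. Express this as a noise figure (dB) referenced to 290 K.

F = 1 + T_e/T₀ = 1 + 1360/290 = 5.68966
NF = 10 log₁₀(5.68966) = 7.55 dB

7.55 dB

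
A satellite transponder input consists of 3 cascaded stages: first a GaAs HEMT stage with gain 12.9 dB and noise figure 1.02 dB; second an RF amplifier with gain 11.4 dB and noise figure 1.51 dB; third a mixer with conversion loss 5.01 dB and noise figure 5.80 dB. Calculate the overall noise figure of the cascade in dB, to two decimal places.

1.13 dB

Convert to linear (a loss of L dB is a gain of −L dB): F_i = 10^(NF_i/10), G_i = 10^(G_i,dB/10)
  Stage 1: F_1 = 10^(1.02/10) = 1.265, G_1 = 10^(12.9/10) = 19.50
  Stage 2: F_2 = 10^(1.51/10) = 1.416, G_2 = 10^(11.4/10) = 13.80
  Stage 3: F_3 = 10^(5.80/10) = 3.802, G_3 = 10^(−5.01/10) = 0.3155
Friis cascade:
  F = 1.265 + (1.416 − 1)/19.50 + (3.802 − 1)/269.2 = 1.296
NF = 10 log₁₀(1.296) = 1.13 dB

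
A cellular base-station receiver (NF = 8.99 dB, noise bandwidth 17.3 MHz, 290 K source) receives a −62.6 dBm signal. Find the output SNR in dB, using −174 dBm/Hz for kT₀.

Noise floor: N = −174 + 10 log₁₀(B) + NF
10 log₁₀(1.73×10⁷) = 72.38 dB
N = −174 + 72.38 + 8.99 = −92.63 dBm
SNR = P_sig − N = −62.6 − (−92.63) = 30.03 dB → 30.0 dB

30.0 dB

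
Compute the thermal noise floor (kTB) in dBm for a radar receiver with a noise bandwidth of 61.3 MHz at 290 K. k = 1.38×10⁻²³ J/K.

−96.1 dBm

P_n = kTB = 1.38×10⁻²³ × 290 × 6.13×10⁷ = 2.45×10⁻¹³ W
In dBm: 10 log₁₀(2.45×10⁻¹³ / 10⁻³) = −96.1 dBm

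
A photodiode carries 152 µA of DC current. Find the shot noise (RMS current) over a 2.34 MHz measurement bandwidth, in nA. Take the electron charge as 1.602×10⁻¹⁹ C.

I_n = √(2qI·B)
2qI·B = 2 × 1.602×10⁻¹⁹ × 1.52×10⁻⁴ × 2.34×10⁶ = 1.14×10⁻¹⁶ A²
I_n = √(1.14×10⁻¹⁶) = 1.07×10⁻⁸ A = 10.7 nA

10.7 nA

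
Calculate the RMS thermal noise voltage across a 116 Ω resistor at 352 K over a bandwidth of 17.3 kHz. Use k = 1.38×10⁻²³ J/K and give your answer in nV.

V_n = √(4kTRB)
4kTRB = 4 × 1.38×10⁻²³ × 352 × 1.16×10² × 1.73×10⁴ = 3.90×10⁻¹⁴ V²
V_n = √(3.90×10⁻¹⁴) = 1.97×10⁻⁷ V = 197 nV

197 nV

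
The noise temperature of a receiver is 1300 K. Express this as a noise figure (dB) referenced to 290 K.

7.39 dB

F = 1 + T_e/T₀ = 1 + 1300/290 = 5.48276
NF = 10 log₁₀(5.48276) = 7.39 dB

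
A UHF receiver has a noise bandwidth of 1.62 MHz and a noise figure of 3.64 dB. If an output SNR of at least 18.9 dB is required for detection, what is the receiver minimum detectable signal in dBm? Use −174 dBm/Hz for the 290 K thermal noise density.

Sensitivity = −174 + 10 log₁₀(B) + NF + SNR_min
= −174 + 62.1 + 3.64 + 18.9
= −89.36 dBm → −89.4 dBm

−89.4 dBm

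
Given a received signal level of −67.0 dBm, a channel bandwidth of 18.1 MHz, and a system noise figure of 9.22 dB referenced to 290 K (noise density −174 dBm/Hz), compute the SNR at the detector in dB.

25.2 dB

Noise floor: N = −174 + 10 log₁₀(B) + NF
10 log₁₀(1.81×10⁷) = 72.58 dB
N = −174 + 72.58 + 9.22 = −92.20 dBm
SNR = P_sig − N = −67.0 − (−92.20) = 25.20 dB → 25.2 dB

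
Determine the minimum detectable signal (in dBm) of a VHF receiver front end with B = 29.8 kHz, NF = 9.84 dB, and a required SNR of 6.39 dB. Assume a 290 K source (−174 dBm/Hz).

−113.0 dBm

Sensitivity = −174 + 10 log₁₀(B) + NF + SNR_min
= −174 + 44.74 + 9.84 + 6.39
= −113.03 dBm → −113.0 dBm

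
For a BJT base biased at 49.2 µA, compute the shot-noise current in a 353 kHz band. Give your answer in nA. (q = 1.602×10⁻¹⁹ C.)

2.36 nA

I_n = √(2qI·B)
2qI·B = 2 × 1.602×10⁻¹⁹ × 4.92×10⁻⁵ × 3.53×10⁵ = 5.56×10⁻¹⁸ A²
I_n = √(5.56×10⁻¹⁸) = 2.36×10⁻⁹ A = 2.36 nA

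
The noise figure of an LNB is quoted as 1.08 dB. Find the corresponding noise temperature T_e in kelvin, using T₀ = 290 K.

81.9 K

F = 10^(1.08/10) = 1.28233
T_e = (F − 1)·T₀ = (1.28233 − 1) × 290 = 81.9 K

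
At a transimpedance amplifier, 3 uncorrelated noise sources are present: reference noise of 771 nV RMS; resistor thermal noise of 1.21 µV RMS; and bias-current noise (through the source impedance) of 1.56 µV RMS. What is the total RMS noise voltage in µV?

Uncorrelated sources add in power (mean-square): V_tot = √(ΣV_i²)
V_tot = √[(7.71×10⁻⁷)² + (1.21×10⁻⁶)² + (1.56×10⁻⁶)²] = 2.12×10⁻⁶ V = 2.12 µV

2.12 µV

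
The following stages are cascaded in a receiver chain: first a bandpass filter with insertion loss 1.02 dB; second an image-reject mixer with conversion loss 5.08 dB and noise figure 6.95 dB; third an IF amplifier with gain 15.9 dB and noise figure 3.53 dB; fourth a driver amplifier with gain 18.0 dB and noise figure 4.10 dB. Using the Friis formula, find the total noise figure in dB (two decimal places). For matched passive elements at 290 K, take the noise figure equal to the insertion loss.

Convert to linear (a loss of L dB is a gain of −L dB): F_i = 10^(NF_i/10), G_i = 10^(G_i,dB/10)
  Stage 1: F_1 = 10^(1.02/10) = 1.265, G_1 = 10^(−1.02/10) = 0.7907
  Stage 2: F_2 = 10^(6.95/10) = 4.955, G_2 = 10^(−5.08/10) = 0.3105
  Stage 3: F_3 = 10^(3.53/10) = 2.254, G_3 = 10^(15.9/10) = 38.90
  Stage 4: F_4 = 10^(4.10/10) = 2.570, G_4 = 10^(18.0/10) = 63.10
Friis cascade:
  F = 1.265 + (4.955 − 1)/0.7907 + (2.254 − 1)/0.2455 + (2.570 − 1)/9.550 = 11.54
NF = 10 log₁₀(11.54) = 10.62 dB

10.62 dB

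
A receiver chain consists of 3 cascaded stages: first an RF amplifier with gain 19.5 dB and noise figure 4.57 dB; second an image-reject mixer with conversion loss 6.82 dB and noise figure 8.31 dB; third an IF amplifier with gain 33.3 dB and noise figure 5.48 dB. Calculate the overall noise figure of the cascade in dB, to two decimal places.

4.87 dB

Convert to linear (a loss of L dB is a gain of −L dB): F_i = 10^(NF_i/10), G_i = 10^(G_i,dB/10)
  Stage 1: F_1 = 10^(4.57/10) = 2.864, G_1 = 10^(19.5/10) = 89.13
  Stage 2: F_2 = 10^(8.31/10) = 6.776, G_2 = 10^(−6.82/10) = 0.2080
  Stage 3: F_3 = 10^(5.48/10) = 3.532, G_3 = 10^(33.3/10) = 2138
Friis cascade:
  F = 2.864 + (6.776 − 1)/89.13 + (3.532 − 1)/18.54 = 3.066
NF = 10 log₁₀(3.066) = 4.87 dB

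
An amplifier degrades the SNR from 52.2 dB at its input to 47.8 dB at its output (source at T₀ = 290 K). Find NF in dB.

NF (dB) = SNR_in(dB) − SNR_out(dB) when the source is at T₀
NF = 52.2 − 47.8 = 4.4 dB

4.4 dB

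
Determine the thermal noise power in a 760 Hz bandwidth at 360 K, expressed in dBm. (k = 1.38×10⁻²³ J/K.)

−144.2 dBm

P_n = kTB = 1.38×10⁻²³ × 360 × 7.60×10² = 3.78×10⁻¹⁸ W
In dBm: 10 log₁₀(3.78×10⁻¹⁸ / 10⁻³) = −144.2 dBm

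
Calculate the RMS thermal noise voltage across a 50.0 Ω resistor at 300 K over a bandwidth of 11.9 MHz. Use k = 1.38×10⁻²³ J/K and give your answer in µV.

3.14 µV

V_n = √(4kTRB)
4kTRB = 4 × 1.38×10⁻²³ × 300 × 5.00×10¹ × 1.19×10⁷ = 9.85×10⁻¹² V²
V_n = √(9.85×10⁻¹²) = 3.14×10⁻⁶ V = 3.14 µV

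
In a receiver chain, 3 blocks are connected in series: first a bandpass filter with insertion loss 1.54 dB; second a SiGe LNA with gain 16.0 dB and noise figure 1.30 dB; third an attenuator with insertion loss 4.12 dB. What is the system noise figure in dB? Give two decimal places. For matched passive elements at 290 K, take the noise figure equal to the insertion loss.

2.97 dB

Convert to linear (a loss of L dB is a gain of −L dB): F_i = 10^(NF_i/10), G_i = 10^(G_i,dB/10)
  Stage 1: F_1 = 10^(1.54/10) = 1.426, G_1 = 10^(−1.54/10) = 0.7015
  Stage 2: F_2 = 10^(1.30/10) = 1.349, G_2 = 10^(16.0/10) = 39.81
  Stage 3: F_3 = 10^(4.12/10) = 2.582, G_3 = 10^(−4.12/10) = 0.3873
Friis cascade:
  F = 1.426 + (1.349 − 1)/0.7015 + (2.582 − 1)/27.93 = 1.980
NF = 10 log₁₀(1.980) = 2.97 dB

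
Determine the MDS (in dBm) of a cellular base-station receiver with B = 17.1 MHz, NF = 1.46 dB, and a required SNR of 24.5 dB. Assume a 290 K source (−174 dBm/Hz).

Sensitivity = −174 + 10 log₁₀(B) + NF + SNR_min
= −174 + 72.33 + 1.46 + 24.5
= −75.71 dBm → −75.7 dBm

−75.7 dBm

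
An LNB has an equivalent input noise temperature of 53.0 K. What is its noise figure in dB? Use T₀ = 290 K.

0.729 dB

F = 1 + T_e/T₀ = 1 + 53.0/290 = 1.18276
NF = 10 log₁₀(1.18276) = 0.729 dB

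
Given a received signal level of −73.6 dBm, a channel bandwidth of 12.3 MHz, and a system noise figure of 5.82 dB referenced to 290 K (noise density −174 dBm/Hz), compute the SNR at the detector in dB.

23.7 dB

Noise floor: N = −174 + 10 log₁₀(B) + NF
10 log₁₀(1.23×10⁷) = 70.9 dB
N = −174 + 70.9 + 5.82 = −97.28 dBm
SNR = P_sig − N = −73.6 − (−97.28) = 23.68 dB → 23.7 dB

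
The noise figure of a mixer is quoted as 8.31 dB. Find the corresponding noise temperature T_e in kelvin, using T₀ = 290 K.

1675 K

F = 10^(8.31/10) = 6.77642
T_e = (F − 1)·T₀ = (6.77642 − 1) × 290 = 1675 K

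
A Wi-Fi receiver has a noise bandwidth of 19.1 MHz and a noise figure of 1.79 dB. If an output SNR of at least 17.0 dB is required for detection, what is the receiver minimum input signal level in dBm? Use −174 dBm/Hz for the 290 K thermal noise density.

Sensitivity = −174 + 10 log₁₀(B) + NF + SNR_min
= −174 + 72.81 + 1.79 + 17.0
= −82.40 dBm → −82.4 dBm

−82.4 dBm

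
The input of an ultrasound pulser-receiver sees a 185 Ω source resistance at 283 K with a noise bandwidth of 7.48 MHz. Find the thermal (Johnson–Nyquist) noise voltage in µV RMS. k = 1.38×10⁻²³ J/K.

V_n = √(4kTRB)
4kTRB = 4 × 1.38×10⁻²³ × 283 × 1.85×10² × 7.48×10⁶ = 2.16×10⁻¹¹ V²
V_n = √(2.16×10⁻¹¹) = 4.65×10⁻⁶ V = 4.65 µV

4.65 µV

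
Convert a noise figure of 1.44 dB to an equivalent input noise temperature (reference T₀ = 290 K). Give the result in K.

F = 10^(1.44/10) = 1.39316
T_e = (F − 1)·T₀ = (1.39316 − 1) × 290 = 114 K

114 K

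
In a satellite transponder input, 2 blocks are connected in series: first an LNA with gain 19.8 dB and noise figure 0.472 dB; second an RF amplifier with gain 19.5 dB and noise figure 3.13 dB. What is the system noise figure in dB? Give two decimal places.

0.51 dB

Convert to linear (a loss of L dB is a gain of −L dB): F_i = 10^(NF_i/10), G_i = 10^(G_i,dB/10)
  Stage 1: F_1 = 10^(0.472/10) = 1.115, G_1 = 10^(19.8/10) = 95.50
  Stage 2: F_2 = 10^(3.13/10) = 2.056, G_2 = 10^(19.5/10) = 89.13
Friis cascade:
  F = 1.115 + (2.056 − 1)/95.50 = 1.126
NF = 10 log₁₀(1.126) = 0.51 dB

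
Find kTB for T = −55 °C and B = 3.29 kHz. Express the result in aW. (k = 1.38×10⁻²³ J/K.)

T = −55 °C + 273.15 = 218.15 K
P_n = kTB = 1.38×10⁻²³ × 218.15 × 3.29×10³ = 9.90×10⁻¹⁸ W = 9.90 aW

9.90 aW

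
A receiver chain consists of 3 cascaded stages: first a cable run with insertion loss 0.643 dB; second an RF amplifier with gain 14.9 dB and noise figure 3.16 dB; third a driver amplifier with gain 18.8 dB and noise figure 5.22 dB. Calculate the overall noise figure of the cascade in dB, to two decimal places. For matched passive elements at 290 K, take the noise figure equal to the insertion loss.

3.96 dB

Convert to linear (a loss of L dB is a gain of −L dB): F_i = 10^(NF_i/10), G_i = 10^(G_i,dB/10)
  Stage 1: F_1 = 10^(0.643/10) = 1.160, G_1 = 10^(−0.643/10) = 0.8624
  Stage 2: F_2 = 10^(3.16/10) = 2.070, G_2 = 10^(14.9/10) = 30.90
  Stage 3: F_3 = 10^(5.22/10) = 3.327, G_3 = 10^(18.8/10) = 75.86
Friis cascade:
  F = 1.160 + (2.070 − 1)/0.8624 + (3.327 − 1)/26.65 = 2.488
NF = 10 log₁₀(2.488) = 3.96 dB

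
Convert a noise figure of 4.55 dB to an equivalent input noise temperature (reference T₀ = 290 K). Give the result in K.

F = 10^(4.55/10) = 2.85102
T_e = (F − 1)·T₀ = (2.85102 − 1) × 290 = 537 K

537 K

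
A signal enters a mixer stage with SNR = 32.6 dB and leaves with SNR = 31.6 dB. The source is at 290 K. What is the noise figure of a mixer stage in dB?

NF (dB) = SNR_in(dB) − SNR_out(dB) when the source is at T₀
NF = 32.6 − 31.6 = 1.0 dB

1.0 dB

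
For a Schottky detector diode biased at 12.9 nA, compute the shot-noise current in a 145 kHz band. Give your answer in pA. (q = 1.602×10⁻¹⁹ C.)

I_n = √(2qI·B)
2qI·B = 2 × 1.602×10⁻¹⁹ × 1.29×10⁻⁸ × 1.45×10⁵ = 5.99×10⁻²² A²
I_n = √(5.99×10⁻²²) = 2.45×10⁻¹¹ A = 24.5 pA

24.5 pA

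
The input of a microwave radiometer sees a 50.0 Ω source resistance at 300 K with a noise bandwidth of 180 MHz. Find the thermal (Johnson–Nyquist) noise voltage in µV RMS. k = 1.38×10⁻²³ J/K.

V_n = √(4kTRB)
4kTRB = 4 × 1.38×10⁻²³ × 300 × 5.00×10¹ × 1.80×10⁸ = 1.49×10⁻¹⁰ V²
V_n = √(1.49×10⁻¹⁰) = 1.22×10⁻⁵ V = 12.2 µV

12.2 µV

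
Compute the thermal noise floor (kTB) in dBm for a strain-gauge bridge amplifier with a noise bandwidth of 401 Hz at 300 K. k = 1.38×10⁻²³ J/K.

P_n = kTB = 1.38×10⁻²³ × 300 × 4.01×10² = 1.66×10⁻¹⁸ W
In dBm: 10 log₁₀(1.66×10⁻¹⁸ / 10⁻³) = −147.8 dBm

−147.8 dBm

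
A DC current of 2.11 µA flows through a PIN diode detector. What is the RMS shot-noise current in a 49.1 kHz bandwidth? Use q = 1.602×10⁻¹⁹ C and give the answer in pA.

I_n = √(2qI·B)
2qI·B = 2 × 1.602×10⁻¹⁹ × 2.11×10⁻⁶ × 4.91×10⁴ = 3.32×10⁻²⁰ A²
I_n = √(3.32×10⁻²⁰) = 1.82×10⁻¹⁰ A = 182 pA

182 pA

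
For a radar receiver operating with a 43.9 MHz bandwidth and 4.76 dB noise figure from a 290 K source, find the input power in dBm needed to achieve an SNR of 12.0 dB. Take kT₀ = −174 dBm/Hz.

−80.8 dBm

Sensitivity = −174 + 10 log₁₀(B) + NF + SNR_min
= −174 + 76.42 + 4.76 + 12.0
= −80.82 dBm → −80.8 dBm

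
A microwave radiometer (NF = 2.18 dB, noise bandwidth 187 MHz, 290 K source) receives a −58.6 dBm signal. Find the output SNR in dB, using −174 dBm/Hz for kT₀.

Noise floor: N = −174 + 10 log₁₀(B) + NF
10 log₁₀(1.87×10⁸) = 82.72 dB
N = −174 + 82.72 + 2.18 = −89.10 dBm
SNR = P_sig − N = −58.6 − (−89.10) = 30.50 dB → 30.5 dB

30.5 dB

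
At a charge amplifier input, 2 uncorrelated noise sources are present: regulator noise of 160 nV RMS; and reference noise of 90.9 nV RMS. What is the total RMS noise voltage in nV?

Uncorrelated sources add in power (mean-square): V_tot = √(ΣV_i²)
V_tot = √[(1.60×10⁻⁷)² + (9.09×10⁻⁸)²] = 1.84×10⁻⁷ V = 184 nV

184 nV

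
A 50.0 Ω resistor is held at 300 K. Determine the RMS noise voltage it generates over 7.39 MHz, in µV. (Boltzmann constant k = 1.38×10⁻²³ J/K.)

2.47 µV

V_n = √(4kTRB)
4kTRB = 4 × 1.38×10⁻²³ × 300 × 5.00×10¹ × 7.39×10⁶ = 6.12×10⁻¹² V²
V_n = √(6.12×10⁻¹²) = 2.47×10⁻⁶ V = 2.47 µV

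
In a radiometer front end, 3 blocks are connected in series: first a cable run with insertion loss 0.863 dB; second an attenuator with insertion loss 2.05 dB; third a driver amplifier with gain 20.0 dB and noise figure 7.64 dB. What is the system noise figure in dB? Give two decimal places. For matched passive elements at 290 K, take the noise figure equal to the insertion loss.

Convert to linear (a loss of L dB is a gain of −L dB): F_i = 10^(NF_i/10), G_i = 10^(G_i,dB/10)
  Stage 1: F_1 = 10^(0.863/10) = 1.220, G_1 = 10^(−0.863/10) = 0.8198
  Stage 2: F_2 = 10^(2.05/10) = 1.603, G_2 = 10^(−2.05/10) = 0.6237
  Stage 3: F_3 = 10^(7.64/10) = 5.808, G_3 = 10^(20.0/10) = 100.0
Friis cascade:
  F = 1.220 + (1.603 − 1)/0.8198 + (5.808 − 1)/0.5113 = 11.36
NF = 10 log₁₀(11.36) = 10.55 dB

10.55 dB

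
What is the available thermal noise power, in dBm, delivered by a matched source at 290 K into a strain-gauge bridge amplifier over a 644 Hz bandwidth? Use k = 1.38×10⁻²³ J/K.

P_n = kTB = 1.38×10⁻²³ × 290 × 6.44×10² = 2.58×10⁻¹⁸ W
In dBm: 10 log₁₀(2.58×10⁻¹⁸ / 10⁻³) = −145.9 dBm

−145.9 dBm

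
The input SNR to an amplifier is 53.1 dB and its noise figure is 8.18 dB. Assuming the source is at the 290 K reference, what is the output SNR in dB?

44.92 dB

By definition F = SNR_in/SNR_out, so in dB: SNR_out = SNR_in − NF
SNR_out = 53.1 − 8.18 = 44.92 dB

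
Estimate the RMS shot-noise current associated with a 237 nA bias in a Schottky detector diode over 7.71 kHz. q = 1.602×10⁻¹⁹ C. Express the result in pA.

24.2 pA

I_n = √(2qI·B)
2qI·B = 2 × 1.602×10⁻¹⁹ × 2.37×10⁻⁷ × 7.71×10³ = 5.85×10⁻²² A²
I_n = √(5.85×10⁻²²) = 2.42×10⁻¹¹ A = 24.2 pA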